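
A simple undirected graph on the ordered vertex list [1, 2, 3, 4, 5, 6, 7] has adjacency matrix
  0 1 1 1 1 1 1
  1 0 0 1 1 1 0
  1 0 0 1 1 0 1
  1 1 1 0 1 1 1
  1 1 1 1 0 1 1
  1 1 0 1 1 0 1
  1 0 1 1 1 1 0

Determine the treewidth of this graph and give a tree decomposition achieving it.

Treewidth 4.
One such decomposition:
Bags: B1 = {1, 4, 5, 6, 7}  B2 = {1, 3, 4, 5, 7}  B3 = {1, 2, 4, 5, 6}
Tree: B1–B2, B1–B3

Every bag has size at most 5, so the width is 5 − 1 = 4 and tw(G) ≤ 4. On the other hand G contains the 5-clique {1, 3, 4, 5, 7}. A clique must lie in a single bag of any decomposition, so no decomposition can have width below 4. Combining the bounds, tw(G) = 4.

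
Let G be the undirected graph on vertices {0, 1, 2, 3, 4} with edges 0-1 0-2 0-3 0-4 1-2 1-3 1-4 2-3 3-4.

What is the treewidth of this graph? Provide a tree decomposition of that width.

Each bag holds 4 vertices, so the decomposition has width 3, which upper-bounds the treewidth. Conversely, {0, 1, 2, 3} is a clique of size 4, and the vertices of any clique must share a bag in every tree decomposition; so some bag has ≥ 4 vertices and tw(G) ≥ 3. Hence tw(G) = 3 exactly.

Treewidth 3.
Bags: B1 = {0, 1, 2, 3}  B2 = {0, 1, 3, 4}
Tree: B1–B2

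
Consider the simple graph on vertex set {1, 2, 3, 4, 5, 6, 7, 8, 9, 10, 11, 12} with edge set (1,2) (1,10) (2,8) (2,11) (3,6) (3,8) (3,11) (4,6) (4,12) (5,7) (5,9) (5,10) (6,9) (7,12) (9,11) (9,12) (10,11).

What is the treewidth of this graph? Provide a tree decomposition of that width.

Treewidth 3.
Bags: B1 = {4, 6, 7, 12}  B2 = {6, 7, 9, 12}  B3 = {5, 6, 7, 9}  B4 = {3, 5, 6, 9}  B5 = {3, 5, 9, 11}  B6 = {3, 5, 10, 11}  B7 = {3, 8, 10, 11}  B8 = {2, 8, 10, 11}  B9 = {1, 2, 8, 10}
Tree: B1–B2, B2–B3, B3–B4, B4–B5, B5–B6, B6–B7, B7–B8, B8–B9

Every bag has size at most 4, so the width is 4 − 1 = 3 and tw(G) ≤ 3. For the lower bound: the 4 vertex sets {4,7,12}, {6}, {9}, {3,5,10,11} are disjoint, each induces a connected subgraph, and every pair is joined by at least one edge of G. Contracting each set to a single vertex therefore yields K_{4} as a minor, and since treewidth is minor-monotone, tw(G) ≥ tw(K_{4}) = 3. Combining the bounds, tw(G) = 3.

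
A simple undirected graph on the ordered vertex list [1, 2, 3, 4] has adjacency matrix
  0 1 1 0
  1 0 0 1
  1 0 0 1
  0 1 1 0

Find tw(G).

2

A width-2 tree decomposition is:
Bags: B1 = {1, 3, 4}  B2 = {1, 2, 4}
Tree: B1–B2
Each bag holds 3 vertices, so the decomposition has width 2, which upper-bounds the treewidth. Since 1–3–4–2–1 is a cycle in G, G is not acyclic. Forests are exactly the graphs of treewidth ≤ 1, so tw(G) ≥ 2. Hence tw(G) = 2 exactly.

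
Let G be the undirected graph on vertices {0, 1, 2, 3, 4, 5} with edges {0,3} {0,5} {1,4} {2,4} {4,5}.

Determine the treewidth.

1

A width-1 tree decomposition is:
Bags: B1 = {0, 5}  B2 = {4, 5}  B3 = {0, 3}  B4 = {1, 4}  B5 = {2, 4}
Tree: B1–B2, B1–B3, B2–B4, B4–B5
Every bag has size at most 2, so the width is 2 − 1 = 1 and tw(G) ≤ 1. G has an edge, so its treewidth is at least 1. Hence tw(G) = 1 exactly.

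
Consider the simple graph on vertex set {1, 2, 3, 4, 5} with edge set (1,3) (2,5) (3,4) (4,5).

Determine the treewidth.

1

A width-1 tree decomposition is:
Bags: B1 = {1, 3}  B2 = {3, 4}  B3 = {4, 5}  B4 = {2, 5}
Tree: B1–B2, B2–B3, B3–B4
The largest bag has 2 vertices, giving width 1; this decomposition certifies tw(G) ≤ 1. G has an edge, so its treewidth is at least 1. Hence tw(G) = 1 exactly.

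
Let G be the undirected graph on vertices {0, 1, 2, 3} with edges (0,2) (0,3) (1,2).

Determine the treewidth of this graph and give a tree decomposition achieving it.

The largest bag has 2 vertices, giving width 1; this decomposition certifies tw(G) ≤ 1. Since G has at least one edge (e.g. 3–0), it is not an edgeless graph, so tw(G) ≥ 1. Therefore the treewidth is 1.

Treewidth 1.
One optimal decomposition is:
Bags: B1 = {0, 3}  B2 = {0, 2}  B3 = {1, 2}
Tree: B1–B2, B2–B3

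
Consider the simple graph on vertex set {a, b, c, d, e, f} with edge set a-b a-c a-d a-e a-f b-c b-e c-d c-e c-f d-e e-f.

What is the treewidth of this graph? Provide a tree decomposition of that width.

Every bag has size at most 4, so the width is 4 − 1 = 3 and tw(G) ≤ 3. Conversely, {a, c, d, e} is a clique of size 4, and the vertices of any clique must share a bag in every tree decomposition; so some bag has ≥ 4 vertices and tw(G) ≥ 3. The upper and lower bounds meet at 3, so that is the treewidth.

Treewidth 3.
One optimal decomposition is:
Bags: B1 = {a, c, e, f}  B2 = {a, c, d, e}  B3 = {a, b, c, e}
Tree: B1–B2, B1–B3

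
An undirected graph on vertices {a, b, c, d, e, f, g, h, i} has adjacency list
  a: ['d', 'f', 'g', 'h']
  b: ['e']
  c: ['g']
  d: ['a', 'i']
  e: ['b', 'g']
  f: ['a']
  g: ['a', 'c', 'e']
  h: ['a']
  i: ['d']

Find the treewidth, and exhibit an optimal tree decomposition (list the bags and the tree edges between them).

Treewidth 1.
Bags: B1 = {c, g}  B2 = {a, g}  B3 = {e, g}  B4 = {a, d}  B5 = {b, e}  B6 = {d, i}  B7 = {a, f}  B8 = {a, h}
Tree: B1–B2, B1–B3, B2–B4, B3–B5, B4–B6, B4–B7, B2–B8

The largest bag has 2 vertices, giving width 1; this decomposition certifies tw(G) ≤ 1. Since G has at least one edge (e.g. c–g), it is not an edgeless graph, so tw(G) ≥ 1. Hence tw(G) = 1 exactly.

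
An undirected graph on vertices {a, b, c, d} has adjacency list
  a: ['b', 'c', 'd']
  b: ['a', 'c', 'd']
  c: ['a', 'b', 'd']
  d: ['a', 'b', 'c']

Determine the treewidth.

3

A width-3 tree decomposition is:
Bags: B1 = {a, b, c, d}
Tree: (single bag)
With just one bag of size 4, the width is 4 − 1 = 3, so tw(G) ≤ 3. On the other hand G contains the 4-clique {a, b, c, d}. A clique must lie in a single bag of any decomposition, so no decomposition can have width below 3. Hence tw(G) = 3 exactly.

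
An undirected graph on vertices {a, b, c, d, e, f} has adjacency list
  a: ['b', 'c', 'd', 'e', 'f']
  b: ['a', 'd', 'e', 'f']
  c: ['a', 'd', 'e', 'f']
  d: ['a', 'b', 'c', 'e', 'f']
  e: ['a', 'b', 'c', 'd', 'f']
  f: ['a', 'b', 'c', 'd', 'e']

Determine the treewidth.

4

A width-4 tree decomposition is:
Bags: B1 = {a, c, d, e, f}  B2 = {a, b, d, e, f}
Tree: B1–B2
Each bag holds 5 vertices, so the decomposition has width 4, which upper-bounds the treewidth. Conversely, {a, c, d, e, f} is a clique of size 5, and the vertices of any clique must share a bag in every tree decomposition; so some bag has ≥ 5 vertices and tw(G) ≥ 4. Combining the bounds, tw(G) = 4.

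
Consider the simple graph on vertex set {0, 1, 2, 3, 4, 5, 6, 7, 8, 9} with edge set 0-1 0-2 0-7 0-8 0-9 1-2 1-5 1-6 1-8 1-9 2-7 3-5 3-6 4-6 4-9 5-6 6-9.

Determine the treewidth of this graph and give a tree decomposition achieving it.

Treewidth 2.
One such decomposition:
Bags: B1 = {1, 6, 9}  B2 = {0, 1, 9}  B3 = {0, 1, 2}  B4 = {0, 2, 7}  B5 = {1, 5, 6}  B6 = {4, 6, 9}  B7 = {0, 1, 8}  B8 = {3, 5, 6}
Tree: B1–B2, B2–B3, B3–B4, B1–B5, B1–B6, B3–B7, B5–B8

The largest bag has 3 vertices, giving width 2; this decomposition certifies tw(G) ≤ 2. For the lower bound, the 3 vertices {0, 1, 8} are pairwise adjacent, and any tree decomposition puts a clique entirely inside one bag — forcing width ≥ 2. Combining the bounds, tw(G) = 2.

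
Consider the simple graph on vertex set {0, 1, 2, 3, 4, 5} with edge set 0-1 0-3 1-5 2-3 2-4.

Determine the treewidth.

1

A width-1 tree decomposition is:
Bags: B1 = {2, 4}  B2 = {2, 3}  B3 = {0, 3}  B4 = {0, 1}  B5 = {1, 5}
Tree: B1–B2, B2–B3, B3–B4, B4–B5
Each bag holds 2 vertices, so the decomposition has width 1, which upper-bounds the treewidth. Any graph with an edge has treewidth ≥ 1, and G has the edge 4–2. Therefore the treewidth is 1.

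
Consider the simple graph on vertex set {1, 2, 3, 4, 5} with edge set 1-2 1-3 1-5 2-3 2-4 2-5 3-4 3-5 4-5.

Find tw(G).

3

A width-3 tree decomposition is:
Bags: B1 = {1, 2, 3, 5}  B2 = {2, 3, 4, 5}
Tree: B1–B2
Each bag holds 4 vertices, so the decomposition has width 3, which upper-bounds the treewidth. On the other hand G contains the 4-clique {1, 2, 3, 5}. A clique must lie in a single bag of any decomposition, so no decomposition can have width below 3. The upper and lower bounds meet at 3, so that is the treewidth.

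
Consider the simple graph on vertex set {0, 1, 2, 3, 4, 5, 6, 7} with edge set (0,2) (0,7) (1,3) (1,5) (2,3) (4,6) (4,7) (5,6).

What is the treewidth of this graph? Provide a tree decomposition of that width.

Treewidth 2.
One optimal decomposition is:
Bags: B1 = {0, 4, 7}  B2 = {0, 2, 4}  B3 = {2, 3, 4}  B4 = {1, 3, 4}  B5 = {1, 4, 5}  B6 = {4, 5, 6}
Tree: B1–B2, B2–B3, B3–B4, B4–B5, B5–B6

The largest bag has 3 vertices, giving width 2; this decomposition certifies tw(G) ≤ 2. Since 4–7–0–2–3–1–5–6–4 is a cycle in G, G is not acyclic. Forests are exactly the graphs of treewidth ≤ 1, so tw(G) ≥ 2. Hence tw(G) = 2 exactly.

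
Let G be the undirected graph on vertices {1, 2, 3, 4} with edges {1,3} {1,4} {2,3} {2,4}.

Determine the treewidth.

2

A width-2 tree decomposition is:
Bags: B1 = {2, 3, 4}  B2 = {1, 3, 4}
Tree: B1–B2
Every bag has size at most 3, so the width is 3 − 1 = 2 and tw(G) ≤ 2. For the lower bound, G contains the cycle 3–2–4–1–3, so G is not a forest; only forests have treewidth ≤ 1, hence tw(G) ≥ 2. The upper and lower bounds meet at 2, so that is the treewidth.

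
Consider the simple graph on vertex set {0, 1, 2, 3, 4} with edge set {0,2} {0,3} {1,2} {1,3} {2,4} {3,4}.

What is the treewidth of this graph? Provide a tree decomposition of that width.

Treewidth 2.
One such decomposition:
Bags: B1 = {1, 2, 3}  B2 = {0, 2, 3}  B3 = {2, 3, 4}
Tree: B1–B2, B2–B3

Every bag has size at most 3, so the width is 3 − 1 = 2 and tw(G) ≤ 2. The edges 1–2–0–3–1 form a cycle, so G is not a tree and its treewidth is at least 2. Hence tw(G) = 2 exactly.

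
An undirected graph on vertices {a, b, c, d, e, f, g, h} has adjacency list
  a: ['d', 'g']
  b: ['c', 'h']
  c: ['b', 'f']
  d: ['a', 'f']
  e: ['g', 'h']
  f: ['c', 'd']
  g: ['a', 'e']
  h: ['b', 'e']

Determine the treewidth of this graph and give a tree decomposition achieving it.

Treewidth 2.
One such decomposition:
Bags: B1 = {b, c, f}  B2 = {b, f, h}  B3 = {e, f, h}  B4 = {e, f, g}  B5 = {a, f, g}  B6 = {a, d, f}
Tree: B1–B2, B2–B3, B3–B4, B4–B5, B5–B6

Each bag holds 3 vertices, so the decomposition has width 2, which upper-bounds the treewidth. For the lower bound, G contains the cycle f–c–b–h–e–g–a–d–f, so G is not a forest; only forests have treewidth ≤ 1, hence tw(G) ≥ 2. Hence tw(G) = 2 exactly.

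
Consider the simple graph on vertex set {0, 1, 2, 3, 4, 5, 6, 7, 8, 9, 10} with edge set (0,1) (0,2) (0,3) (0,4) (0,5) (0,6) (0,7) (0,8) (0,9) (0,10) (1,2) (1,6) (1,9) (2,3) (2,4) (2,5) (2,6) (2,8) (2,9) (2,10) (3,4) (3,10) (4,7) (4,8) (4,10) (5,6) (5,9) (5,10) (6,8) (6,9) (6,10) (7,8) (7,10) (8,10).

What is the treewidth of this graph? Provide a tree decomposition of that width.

Treewidth 4.
One such decomposition:
Bags: B1 = {0, 2, 3, 4, 10}  B2 = {0, 2, 4, 8, 10}  B3 = {0, 2, 6, 8, 10}  B4 = {0, 2, 5, 6, 10}  B5 = {0, 2, 5, 6, 9}  B6 = {0, 1, 2, 6, 9}  B7 = {0, 4, 7, 8, 10}
Tree: B1–B2, B2–B3, B3–B4, B4–B5, B5–B6, B2–B7

The largest bag has 5 vertices, giving width 4; this decomposition certifies tw(G) ≤ 4. Conversely, {0, 2, 3, 4, 10} is a clique of size 5, and the vertices of any clique must share a bag in every tree decomposition; so some bag has ≥ 5 vertices and tw(G) ≥ 4. Therefore the treewidth is 4.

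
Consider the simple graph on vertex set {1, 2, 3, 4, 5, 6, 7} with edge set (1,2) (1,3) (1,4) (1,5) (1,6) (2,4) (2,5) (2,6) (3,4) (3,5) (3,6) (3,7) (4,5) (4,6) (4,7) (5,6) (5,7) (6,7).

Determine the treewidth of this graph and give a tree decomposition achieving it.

Each bag holds 5 vertices, so the decomposition has width 4, which upper-bounds the treewidth. On the other hand G contains the 5-clique {1, 2, 4, 5, 6}. A clique must lie in a single bag of any decomposition, so no decomposition can have width below 4. Therefore the treewidth is 4.

Treewidth 4.
One such decomposition:
Bags: B1 = {1, 3, 4, 5, 6}  B2 = {1, 2, 4, 5, 6}  B3 = {3, 4, 5, 6, 7}
Tree: B1–B2, B1–B3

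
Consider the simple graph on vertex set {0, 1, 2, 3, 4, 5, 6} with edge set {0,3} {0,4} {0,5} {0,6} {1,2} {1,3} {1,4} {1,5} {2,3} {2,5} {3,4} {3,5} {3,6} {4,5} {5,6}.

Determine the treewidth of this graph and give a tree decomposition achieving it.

Each bag holds 4 vertices, so the decomposition has width 3, which upper-bounds the treewidth. For the lower bound, the 4 vertices {0, 3, 4, 5} are pairwise adjacent, and any tree decomposition puts a clique entirely inside one bag — forcing width ≥ 3. Hence tw(G) = 3 exactly.

Treewidth 3.
One optimal decomposition is:
Bags: B1 = {0, 3, 5, 6}  B2 = {0, 3, 4, 5}  B3 = {1, 3, 4, 5}  B4 = {1, 2, 3, 5}
Tree: B1–B2, B2–B3, B3–B4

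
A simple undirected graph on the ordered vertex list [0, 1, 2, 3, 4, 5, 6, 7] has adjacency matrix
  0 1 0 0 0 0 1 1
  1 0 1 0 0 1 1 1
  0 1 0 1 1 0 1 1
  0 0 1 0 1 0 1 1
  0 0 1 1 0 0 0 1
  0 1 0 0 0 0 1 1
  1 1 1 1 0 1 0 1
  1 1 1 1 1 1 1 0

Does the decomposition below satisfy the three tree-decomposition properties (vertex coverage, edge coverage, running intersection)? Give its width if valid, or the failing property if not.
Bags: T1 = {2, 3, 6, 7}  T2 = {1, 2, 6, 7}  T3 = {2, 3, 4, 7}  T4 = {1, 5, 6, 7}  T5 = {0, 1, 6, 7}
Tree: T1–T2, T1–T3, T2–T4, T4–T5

Yes; width 3.

Every vertex of G appears in some bag (union = {0, 1, 2, 3, 4, 5, 6, 7}); every edge is covered by a bag; and for each vertex v the set of bags containing v is connected in the bag tree. The decomposition is therefore valid. The largest bag has 4 vertices, so the width is 3.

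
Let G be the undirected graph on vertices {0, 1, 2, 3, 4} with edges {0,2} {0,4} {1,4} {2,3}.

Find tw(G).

A width-1 tree decomposition is:
Bags: B1 = {2, 3}  B2 = {0, 2}  B3 = {0, 4}  B4 = {1, 4}
Tree: B1–B2, B2–B3, B3–B4
The largest bag has 2 vertices, giving width 1; this decomposition certifies tw(G) ≤ 1. G has an edge, so its treewidth is at least 1. Therefore the treewidth is 1.

1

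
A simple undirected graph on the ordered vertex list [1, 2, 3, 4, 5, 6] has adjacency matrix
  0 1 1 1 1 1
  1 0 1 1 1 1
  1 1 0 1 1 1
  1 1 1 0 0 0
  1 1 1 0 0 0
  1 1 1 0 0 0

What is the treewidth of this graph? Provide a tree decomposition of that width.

Treewidth 3.
One such decomposition:
Bags: B1 = {1, 2, 3, 6}  B2 = {1, 2, 3, 4}  B3 = {1, 2, 3, 5}
Tree: B1–B2, B1–B3

Each bag holds 4 vertices, so the decomposition has width 3, which upper-bounds the treewidth. For the lower bound, the 4 vertices {1, 2, 3, 4} are pairwise adjacent, and any tree decomposition puts a clique entirely inside one bag — forcing width ≥ 3. Therefore the treewidth is 3.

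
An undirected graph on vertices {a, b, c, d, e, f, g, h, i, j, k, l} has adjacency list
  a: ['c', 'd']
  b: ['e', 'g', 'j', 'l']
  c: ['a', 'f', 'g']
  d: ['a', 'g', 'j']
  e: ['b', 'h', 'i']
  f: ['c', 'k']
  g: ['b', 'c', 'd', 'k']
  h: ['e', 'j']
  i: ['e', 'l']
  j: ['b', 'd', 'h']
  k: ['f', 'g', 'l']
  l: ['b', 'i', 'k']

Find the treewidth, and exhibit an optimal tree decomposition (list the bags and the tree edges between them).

Treewidth 3.
One such decomposition:
Bags: B1 = {e, h, i, j}  B2 = {b, e, i, j}  B3 = {b, i, j, l}  B4 = {b, d, j, l}  B5 = {b, d, g, l}  B6 = {d, g, k, l}  B7 = {a, d, g, k}  B8 = {a, c, g, k}  B9 = {a, c, f, k}
Tree: B1–B2, B2–B3, B3–B4, B4–B5, B5–B6, B6–B7, B7–B8, B8–B9

The largest bag has 4 vertices, giving width 3; this decomposition certifies tw(G) ≤ 3. For the lower bound: the 4 vertex sets {e,h,i}, {j}, {b}, {d,g,k,l} are disjoint, each induces a connected subgraph, and every pair is joined by at least one edge of G. Contracting each set to a single vertex therefore yields K_{4} as a minor, and since treewidth is minor-monotone, tw(G) ≥ tw(K_{4}) = 3. The upper and lower bounds meet at 3, so that is the treewidth.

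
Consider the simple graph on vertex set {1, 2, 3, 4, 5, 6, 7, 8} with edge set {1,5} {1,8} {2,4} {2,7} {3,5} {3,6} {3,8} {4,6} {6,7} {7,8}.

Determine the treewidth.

2

A width-2 tree decomposition is:
Bags: B1 = {2, 4, 6}  B2 = {2, 6, 7}  B3 = {3, 6, 7}  B4 = {3, 7, 8}  B5 = {3, 5, 8}  B6 = {1, 5, 8}
Tree: B1–B2, B2–B3, B3–B4, B4–B5, B5–B6
Each bag holds 3 vertices, so the decomposition has width 2, which upper-bounds the treewidth. The edges 4–2–7–6–4 form a cycle, so G is not a tree and its treewidth is at least 2. The upper and lower bounds meet at 2, so that is the treewidth.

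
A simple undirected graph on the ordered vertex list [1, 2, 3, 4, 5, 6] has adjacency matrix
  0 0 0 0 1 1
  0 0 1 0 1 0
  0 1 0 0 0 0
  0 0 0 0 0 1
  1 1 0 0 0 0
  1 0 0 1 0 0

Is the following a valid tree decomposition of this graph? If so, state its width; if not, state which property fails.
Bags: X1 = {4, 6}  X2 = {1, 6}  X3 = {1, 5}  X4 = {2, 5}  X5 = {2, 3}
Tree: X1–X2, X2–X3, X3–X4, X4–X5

Checking the three conditions: (i) the bags cover all of {1, 2, 3, 4, 5, 6}; (ii) for each edge, some bag contains both endpoints; (iii) the bags containing any fixed vertex form a subtree. All hold, so the decomposition is valid with width 2 − 1 = 1.

Yes; width 1.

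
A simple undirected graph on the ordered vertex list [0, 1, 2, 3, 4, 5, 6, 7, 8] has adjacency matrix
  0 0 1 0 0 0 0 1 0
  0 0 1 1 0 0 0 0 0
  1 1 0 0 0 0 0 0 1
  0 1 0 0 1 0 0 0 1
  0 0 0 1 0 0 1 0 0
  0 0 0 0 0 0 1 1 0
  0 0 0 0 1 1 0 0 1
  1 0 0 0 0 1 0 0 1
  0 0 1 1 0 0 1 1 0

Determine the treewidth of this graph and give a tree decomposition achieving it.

Every bag has size at most 4, so the width is 4 − 1 = 3 and tw(G) ≤ 3. For the lower bound: the 4 vertex sets {1,3,4}, {2}, {8}, {0,5,6,7} are disjoint, each induces a connected subgraph, and every pair is joined by at least one edge of G. Contracting each set to a single vertex therefore yields K_{4} as a minor, and since treewidth is minor-monotone, tw(G) ≥ tw(K_{4}) = 3. Therefore the treewidth is 3.

Treewidth 3.
One such decomposition:
Bags: B1 = {1, 2, 3, 4}  B2 = {2, 3, 4, 8}  B3 = {2, 4, 6, 8}  B4 = {0, 2, 6, 8}  B5 = {0, 6, 7, 8}  B6 = {0, 5, 6, 7}
Tree: B1–B2, B2–B3, B3–B4, B4–B5, B5–B6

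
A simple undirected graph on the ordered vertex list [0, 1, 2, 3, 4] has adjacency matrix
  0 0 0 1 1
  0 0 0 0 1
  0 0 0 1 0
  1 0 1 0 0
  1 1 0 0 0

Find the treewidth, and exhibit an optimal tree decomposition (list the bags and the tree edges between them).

Treewidth 1.
One optimal decomposition is:
Bags: B1 = {1, 4}  B2 = {0, 4}  B3 = {0, 3}  B4 = {2, 3}
Tree: B1–B2, B2–B3, B3–B4

Each bag holds 2 vertices, so the decomposition has width 1, which upper-bounds the treewidth. Any graph with an edge has treewidth ≥ 1, and G has the edge 1–4. Hence tw(G) = 1 exactly.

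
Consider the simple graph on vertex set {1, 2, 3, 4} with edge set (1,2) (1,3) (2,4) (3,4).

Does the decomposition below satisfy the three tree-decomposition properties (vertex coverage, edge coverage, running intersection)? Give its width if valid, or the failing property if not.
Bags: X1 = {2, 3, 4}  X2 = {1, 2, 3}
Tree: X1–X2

Every vertex of G appears in some bag (union = {1, 2, 3, 4}); every edge is covered by a bag; and for each vertex v the set of bags containing v is connected in the bag tree. The decomposition is therefore valid. The largest bag has 3 vertices, so the width is 2.

Yes; width 2.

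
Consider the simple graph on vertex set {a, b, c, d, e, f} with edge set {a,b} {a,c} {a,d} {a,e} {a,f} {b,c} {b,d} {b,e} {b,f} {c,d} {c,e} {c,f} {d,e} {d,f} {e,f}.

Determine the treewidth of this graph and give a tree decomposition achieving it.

With just one bag of size 6, the width is 6 − 1 = 5, so tw(G) ≤ 5. On the other hand G contains the 6-clique {a, b, c, d, e, f}. A clique must lie in a single bag of any decomposition, so no decomposition can have width below 5. The upper and lower bounds meet at 5, so that is the treewidth.

Treewidth 5.
One optimal decomposition is:
Bags: B1 = {a, b, c, d, e, f}
Tree: (single bag)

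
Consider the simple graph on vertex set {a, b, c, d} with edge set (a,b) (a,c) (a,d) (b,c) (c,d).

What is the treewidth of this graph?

2

A width-2 tree decomposition is:
Bags: B1 = {a, c, d}  B2 = {a, b, c}
Tree: B1–B2
Each bag holds 3 vertices, so the decomposition has width 2, which upper-bounds the treewidth. Conversely, {a, c, d} is a clique of size 3, and the vertices of any clique must share a bag in every tree decomposition; so some bag has ≥ 3 vertices and tw(G) ≥ 2. Therefore the treewidth is 2.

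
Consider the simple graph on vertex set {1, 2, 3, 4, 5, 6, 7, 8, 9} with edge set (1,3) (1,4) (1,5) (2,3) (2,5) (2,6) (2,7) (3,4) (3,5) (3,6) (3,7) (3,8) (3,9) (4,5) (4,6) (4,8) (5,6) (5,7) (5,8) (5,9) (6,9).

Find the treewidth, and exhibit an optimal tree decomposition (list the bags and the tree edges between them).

Every bag has size at most 4, so the width is 4 − 1 = 3 and tw(G) ≤ 3. For the lower bound, the 4 vertices {3, 5, 6, 9} are pairwise adjacent, and any tree decomposition puts a clique entirely inside one bag — forcing width ≥ 3. The upper and lower bounds meet at 3, so that is the treewidth.

Treewidth 3.
One optimal decomposition is:
Bags: B1 = {3, 4, 5, 8}  B2 = {3, 4, 5, 6}  B3 = {1, 3, 4, 5}  B4 = {2, 3, 5, 6}  B5 = {3, 5, 6, 9}  B6 = {2, 3, 5, 7}
Tree: B1–B2, B1–B3, B2–B4, B4–B5, B4–B6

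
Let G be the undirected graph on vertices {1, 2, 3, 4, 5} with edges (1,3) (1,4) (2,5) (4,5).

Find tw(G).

A width-1 tree decomposition is:
Bags: B1 = {1, 4}  B2 = {1, 3}  B3 = {4, 5}  B4 = {2, 5}
Tree: B1–B2, B1–B3, B3–B4
The largest bag has 2 vertices, giving width 1; this decomposition certifies tw(G) ≤ 1. Since G has at least one edge (e.g. 1–4), it is not an edgeless graph, so tw(G) ≥ 1. The upper and lower bounds meet at 1, so that is the treewidth.

1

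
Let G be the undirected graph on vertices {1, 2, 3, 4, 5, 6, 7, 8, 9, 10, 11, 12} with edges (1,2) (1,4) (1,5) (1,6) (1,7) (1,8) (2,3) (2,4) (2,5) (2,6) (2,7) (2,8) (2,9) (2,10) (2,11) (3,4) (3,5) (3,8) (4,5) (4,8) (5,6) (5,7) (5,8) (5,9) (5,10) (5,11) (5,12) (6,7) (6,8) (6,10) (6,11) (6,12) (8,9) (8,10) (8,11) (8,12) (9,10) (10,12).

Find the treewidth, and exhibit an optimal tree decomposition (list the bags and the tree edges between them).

Treewidth 4.
One such decomposition:
Bags: B1 = {2, 5, 6, 8, 11}  B2 = {2, 5, 6, 8, 10}  B3 = {1, 2, 5, 6, 8}  B4 = {1, 2, 4, 5, 8}  B5 = {5, 6, 8, 10, 12}  B6 = {1, 2, 5, 6, 7}  B7 = {2, 3, 4, 5, 8}  B8 = {2, 5, 8, 9, 10}
Tree: B1–B2, B1–B3, B3–B4, B2–B5, B3–B6, B4–B7, B2–B8

Every bag has size at most 5, so the width is 5 − 1 = 4 and tw(G) ≤ 4. Conversely, {2, 5, 8, 9, 10} is a clique of size 5, and the vertices of any clique must share a bag in every tree decomposition; so some bag has ≥ 5 vertices and tw(G) ≥ 4. The upper and lower bounds meet at 4, so that is the treewidth.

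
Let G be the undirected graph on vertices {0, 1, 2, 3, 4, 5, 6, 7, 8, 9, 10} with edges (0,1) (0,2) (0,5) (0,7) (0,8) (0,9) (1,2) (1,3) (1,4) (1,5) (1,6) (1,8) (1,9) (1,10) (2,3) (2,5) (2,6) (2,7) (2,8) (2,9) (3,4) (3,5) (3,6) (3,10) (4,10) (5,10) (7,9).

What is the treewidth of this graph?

3

A width-3 tree decomposition is:
Bags: B1 = {0, 1, 2, 9}  B2 = {0, 1, 2, 5}  B3 = {1, 2, 3, 5}  B4 = {1, 3, 5, 10}  B5 = {1, 2, 3, 6}  B6 = {0, 1, 2, 8}  B7 = {1, 3, 4, 10}  B8 = {0, 2, 7, 9}
Tree: B1–B2, B2–B3, B3–B4, B3–B5, B2–B6, B4–B7, B1–B8
Every bag has size at most 4, so the width is 4 − 1 = 3 and tw(G) ≤ 3. Conversely, {0, 1, 2, 8} is a clique of size 4, and the vertices of any clique must share a bag in every tree decomposition; so some bag has ≥ 4 vertices and tw(G) ≥ 3. Combining the bounds, tw(G) = 3.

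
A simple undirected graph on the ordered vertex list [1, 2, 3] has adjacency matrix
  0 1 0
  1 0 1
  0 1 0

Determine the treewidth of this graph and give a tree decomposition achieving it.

Treewidth 1.
Bags: B1 = {2, 3}  B2 = {1, 2}
Tree: B1–B2

Each bag holds 2 vertices, so the decomposition has width 1, which upper-bounds the treewidth. Since G has at least one edge (e.g. 2–3), it is not an edgeless graph, so tw(G) ≥ 1. Combining the bounds, tw(G) = 1.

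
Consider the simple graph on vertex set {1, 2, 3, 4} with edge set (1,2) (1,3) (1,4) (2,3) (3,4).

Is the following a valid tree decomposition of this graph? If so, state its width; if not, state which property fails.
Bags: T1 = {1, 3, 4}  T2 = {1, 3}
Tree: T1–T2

No — vertex 2 appears in no bag.

A tree decomposition must satisfy three properties: every vertex lies in some bag; for every edge, both endpoints lie together in some bag; and for every vertex, the bags containing it form a connected subtree. Here vertex 2 appears in no bag, so the decomposition is invalid.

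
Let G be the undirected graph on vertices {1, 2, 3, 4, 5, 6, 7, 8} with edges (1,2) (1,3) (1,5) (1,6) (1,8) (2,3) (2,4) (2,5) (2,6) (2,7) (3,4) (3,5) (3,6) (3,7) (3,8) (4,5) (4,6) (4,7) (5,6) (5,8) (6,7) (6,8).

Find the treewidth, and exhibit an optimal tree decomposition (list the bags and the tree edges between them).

Treewidth 4.
One such decomposition:
Bags: B1 = {1, 3, 5, 6, 8}  B2 = {1, 2, 3, 5, 6}  B3 = {2, 3, 4, 5, 6}  B4 = {2, 3, 4, 6, 7}
Tree: B1–B2, B2–B3, B3–B4

Every bag has size at most 5, so the width is 5 − 1 = 4 and tw(G) ≤ 4. Conversely, {1, 3, 5, 6, 8} is a clique of size 5, and the vertices of any clique must share a bag in every tree decomposition; so some bag has ≥ 5 vertices and tw(G) ≥ 4. Combining the bounds, tw(G) = 4.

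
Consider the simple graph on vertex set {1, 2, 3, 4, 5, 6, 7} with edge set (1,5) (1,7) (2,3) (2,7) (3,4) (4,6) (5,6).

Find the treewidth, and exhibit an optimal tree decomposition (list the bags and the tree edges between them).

Treewidth 2.
Bags: B1 = {3, 4, 6}  B2 = {3, 5, 6}  B3 = {1, 3, 5}  B4 = {1, 3, 7}  B5 = {2, 3, 7}
Tree: B1–B2, B2–B3, B3–B4, B4–B5

Each bag holds 3 vertices, so the decomposition has width 2, which upper-bounds the treewidth. For the lower bound, G contains the cycle 3–4–6–5–1–7–2–3, so G is not a forest; only forests have treewidth ≤ 1, hence tw(G) ≥ 2. Combining the bounds, tw(G) = 2.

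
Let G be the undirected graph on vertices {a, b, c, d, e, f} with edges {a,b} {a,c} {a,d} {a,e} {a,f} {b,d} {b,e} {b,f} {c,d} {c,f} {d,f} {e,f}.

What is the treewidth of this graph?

A width-3 tree decomposition is:
Bags: B1 = {a, b, d, f}  B2 = {a, b, e, f}  B3 = {a, c, d, f}
Tree: B1–B2, B1–B3
Every bag has size at most 4, so the width is 4 − 1 = 3 and tw(G) ≤ 3. On the other hand G contains the 4-clique {a, c, d, f}. A clique must lie in a single bag of any decomposition, so no decomposition can have width below 3. Therefore the treewidth is 3.

3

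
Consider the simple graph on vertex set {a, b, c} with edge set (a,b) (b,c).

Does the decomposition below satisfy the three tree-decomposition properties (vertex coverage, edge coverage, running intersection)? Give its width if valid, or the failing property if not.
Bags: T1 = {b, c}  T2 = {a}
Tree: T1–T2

A tree decomposition must satisfy three properties: every vertex lies in some bag; for every edge, both endpoints lie together in some bag; and for every vertex, the bags containing it form a connected subtree. Here edge (b,a) lies in no bag, so the decomposition is invalid.

No — edge (b,a) lies in no bag.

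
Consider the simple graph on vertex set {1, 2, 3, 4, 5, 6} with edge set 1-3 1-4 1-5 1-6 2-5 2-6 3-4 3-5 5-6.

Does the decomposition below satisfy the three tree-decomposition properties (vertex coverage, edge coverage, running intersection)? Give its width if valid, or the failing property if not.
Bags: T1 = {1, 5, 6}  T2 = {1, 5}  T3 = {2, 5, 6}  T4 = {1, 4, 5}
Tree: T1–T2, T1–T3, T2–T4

No — vertex 3 appears in no bag.

A tree decomposition must satisfy three properties: every vertex lies in some bag; for every edge, both endpoints lie together in some bag; and for every vertex, the bags containing it form a connected subtree. Here vertex 3 appears in no bag, so the decomposition is invalid.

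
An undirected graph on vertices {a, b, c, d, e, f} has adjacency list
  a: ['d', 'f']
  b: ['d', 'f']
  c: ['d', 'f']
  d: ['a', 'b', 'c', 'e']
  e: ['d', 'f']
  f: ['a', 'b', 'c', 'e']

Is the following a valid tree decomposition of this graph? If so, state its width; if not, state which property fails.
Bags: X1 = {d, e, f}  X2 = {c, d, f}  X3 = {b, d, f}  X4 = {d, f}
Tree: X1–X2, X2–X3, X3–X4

No — vertex a appears in no bag.

A tree decomposition must satisfy three properties: every vertex lies in some bag; for every edge, both endpoints lie together in some bag; and for every vertex, the bags containing it form a connected subtree. Here vertex a appears in no bag, so the decomposition is invalid.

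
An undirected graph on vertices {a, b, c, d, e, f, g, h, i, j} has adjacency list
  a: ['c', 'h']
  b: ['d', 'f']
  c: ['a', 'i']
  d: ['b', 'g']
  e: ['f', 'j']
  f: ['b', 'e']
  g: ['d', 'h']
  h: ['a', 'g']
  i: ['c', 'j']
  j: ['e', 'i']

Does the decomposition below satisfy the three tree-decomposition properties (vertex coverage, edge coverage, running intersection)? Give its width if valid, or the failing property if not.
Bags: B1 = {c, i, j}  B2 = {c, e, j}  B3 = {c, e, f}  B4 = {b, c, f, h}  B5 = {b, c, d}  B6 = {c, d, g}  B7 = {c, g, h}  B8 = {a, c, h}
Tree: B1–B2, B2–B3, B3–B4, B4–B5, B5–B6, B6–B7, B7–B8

A tree decomposition must satisfy three properties: every vertex lies in some bag; for every edge, both endpoints lie together in some bag; and for every vertex, the bags containing it form a connected subtree. Here bags containing vertex h are not connected in the tree, so the decomposition is invalid.

No — bags containing vertex h are not connected in the tree.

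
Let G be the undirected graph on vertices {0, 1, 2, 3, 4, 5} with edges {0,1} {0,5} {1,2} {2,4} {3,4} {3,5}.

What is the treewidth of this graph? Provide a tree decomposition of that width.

Every bag has size at most 3, so the width is 3 − 1 = 2 and tw(G) ≤ 2. The edges 3–5–0–1–2–4–3 form a cycle, so G is not a tree and its treewidth is at least 2. The upper and lower bounds meet at 2, so that is the treewidth.

Treewidth 2.
One such decomposition:
Bags: B1 = {0, 3, 5}  B2 = {0, 1, 3}  B3 = {1, 2, 3}  B4 = {2, 3, 4}
Tree: B1–B2, B2–B3, B3–B4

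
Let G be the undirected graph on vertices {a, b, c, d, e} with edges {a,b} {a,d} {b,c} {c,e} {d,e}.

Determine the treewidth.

A width-2 tree decomposition is:
Bags: B1 = {a, b, d}  B2 = {b, c, d}  B3 = {c, d, e}
Tree: B1–B2, B2–B3
The largest bag has 3 vertices, giving width 2; this decomposition certifies tw(G) ≤ 2. The edges d–a–b–c–e–d form a cycle, so G is not a tree and its treewidth is at least 2. Hence tw(G) = 2 exactly.

2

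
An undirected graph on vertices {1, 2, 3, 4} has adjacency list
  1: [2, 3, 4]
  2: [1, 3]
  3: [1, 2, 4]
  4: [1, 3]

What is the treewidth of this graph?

2

A width-2 tree decomposition is:
Bags: B1 = {1, 2, 3}  B2 = {1, 3, 4}
Tree: B1–B2
The largest bag has 3 vertices, giving width 2; this decomposition certifies tw(G) ≤ 2. On the other hand G contains the 3-clique {1, 2, 3}. A clique must lie in a single bag of any decomposition, so no decomposition can have width below 2. Hence tw(G) = 2 exactly.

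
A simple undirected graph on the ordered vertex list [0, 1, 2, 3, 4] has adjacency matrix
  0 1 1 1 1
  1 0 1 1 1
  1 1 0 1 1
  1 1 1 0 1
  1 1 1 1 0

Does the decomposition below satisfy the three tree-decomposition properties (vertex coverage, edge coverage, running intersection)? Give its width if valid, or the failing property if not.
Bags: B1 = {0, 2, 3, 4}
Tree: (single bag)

A tree decomposition must satisfy three properties: every vertex lies in some bag; for every edge, both endpoints lie together in some bag; and for every vertex, the bags containing it form a connected subtree. Here vertex 1 appears in no bag, so the decomposition is invalid.

No — vertex 1 appears in no bag.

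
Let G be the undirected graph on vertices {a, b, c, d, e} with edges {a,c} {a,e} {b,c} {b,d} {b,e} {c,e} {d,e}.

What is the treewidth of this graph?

2

A width-2 tree decomposition is:
Bags: B1 = {a, c, e}  B2 = {b, c, e}  B3 = {b, d, e}
Tree: B1–B2, B2–B3
Every bag has size at most 3, so the width is 3 − 1 = 2 and tw(G) ≤ 2. On the other hand G contains the 3-clique {b, d, e}. A clique must lie in a single bag of any decomposition, so no decomposition can have width below 2. The upper and lower bounds meet at 2, so that is the treewidth.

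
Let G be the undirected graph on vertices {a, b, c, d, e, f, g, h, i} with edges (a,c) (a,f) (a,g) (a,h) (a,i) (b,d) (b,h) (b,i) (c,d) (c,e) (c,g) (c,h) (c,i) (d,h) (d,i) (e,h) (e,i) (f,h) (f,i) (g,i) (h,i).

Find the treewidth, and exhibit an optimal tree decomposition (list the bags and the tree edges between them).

Treewidth 3.
One optimal decomposition is:
Bags: B1 = {a, c, h, i}  B2 = {a, c, g, i}  B3 = {c, d, h, i}  B4 = {c, e, h, i}  B5 = {a, f, h, i}  B6 = {b, d, h, i}
Tree: B1–B2, B1–B3, B1–B4, B1–B5, B3–B6

The largest bag has 4 vertices, giving width 3; this decomposition certifies tw(G) ≤ 3. On the other hand G contains the 4-clique {a, c, g, i}. A clique must lie in a single bag of any decomposition, so no decomposition can have width below 3. Combining the bounds, tw(G) = 3.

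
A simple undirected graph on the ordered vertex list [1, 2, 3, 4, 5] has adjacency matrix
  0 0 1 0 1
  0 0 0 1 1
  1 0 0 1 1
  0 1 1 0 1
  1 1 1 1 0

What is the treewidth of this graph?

A width-2 tree decomposition is:
Bags: B1 = {1, 3, 5}  B2 = {3, 4, 5}  B3 = {2, 4, 5}
Tree: B1–B2, B2–B3
The largest bag has 3 vertices, giving width 2; this decomposition certifies tw(G) ≤ 2. Conversely, {2, 4, 5} is a clique of size 3, and the vertices of any clique must share a bag in every tree decomposition; so some bag has ≥ 3 vertices and tw(G) ≥ 2. The upper and lower bounds meet at 2, so that is the treewidth.

2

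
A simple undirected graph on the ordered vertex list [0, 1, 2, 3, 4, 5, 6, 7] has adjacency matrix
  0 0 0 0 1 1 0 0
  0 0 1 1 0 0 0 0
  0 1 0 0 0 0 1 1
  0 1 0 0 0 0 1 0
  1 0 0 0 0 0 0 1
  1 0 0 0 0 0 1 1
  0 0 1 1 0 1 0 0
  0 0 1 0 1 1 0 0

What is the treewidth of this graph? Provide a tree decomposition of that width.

Treewidth 2.
One such decomposition:
Bags: B1 = {1, 2, 3}  B2 = {2, 3, 6}  B3 = {2, 6, 7}  B4 = {5, 6, 7}  B5 = {4, 5, 7}  B6 = {0, 4, 5}
Tree: B1–B2, B2–B3, B3–B4, B4–B5, B5–B6

The largest bag has 3 vertices, giving width 2; this decomposition certifies tw(G) ≤ 2. For the lower bound, G contains the cycle 1–3–6–2–1, so G is not a forest; only forests have treewidth ≤ 1, hence tw(G) ≥ 2. Therefore the treewidth is 2.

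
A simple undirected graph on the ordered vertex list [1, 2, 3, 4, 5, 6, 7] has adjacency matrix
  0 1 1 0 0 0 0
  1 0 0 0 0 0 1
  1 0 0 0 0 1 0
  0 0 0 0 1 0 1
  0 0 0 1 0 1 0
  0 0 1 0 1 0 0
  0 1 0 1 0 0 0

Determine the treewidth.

A width-2 tree decomposition is:
Bags: B1 = {4, 5, 6}  B2 = {3, 4, 6}  B3 = {1, 3, 4}  B4 = {1, 2, 4}  B5 = {2, 4, 7}
Tree: B1–B2, B2–B3, B3–B4, B4–B5
The largest bag has 3 vertices, giving width 2; this decomposition certifies tw(G) ≤ 2. Since 4–5–6–3–1–2–7–4 is a cycle in G, G is not acyclic. Forests are exactly the graphs of treewidth ≤ 1, so tw(G) ≥ 2. Hence tw(G) = 2 exactly.

2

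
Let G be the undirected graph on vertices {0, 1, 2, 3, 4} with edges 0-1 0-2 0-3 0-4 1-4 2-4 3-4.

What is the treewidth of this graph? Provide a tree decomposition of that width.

Treewidth 2.
One such decomposition:
Bags: B1 = {0, 3, 4}  B2 = {0, 2, 4}  B3 = {0, 1, 4}
Tree: B1–B2, B1–B3

The largest bag has 3 vertices, giving width 2; this decomposition certifies tw(G) ≤ 2. For the lower bound, the 3 vertices {0, 1, 4} are pairwise adjacent, and any tree decomposition puts a clique entirely inside one bag — forcing width ≥ 2. The upper and lower bounds meet at 2, so that is the treewidth.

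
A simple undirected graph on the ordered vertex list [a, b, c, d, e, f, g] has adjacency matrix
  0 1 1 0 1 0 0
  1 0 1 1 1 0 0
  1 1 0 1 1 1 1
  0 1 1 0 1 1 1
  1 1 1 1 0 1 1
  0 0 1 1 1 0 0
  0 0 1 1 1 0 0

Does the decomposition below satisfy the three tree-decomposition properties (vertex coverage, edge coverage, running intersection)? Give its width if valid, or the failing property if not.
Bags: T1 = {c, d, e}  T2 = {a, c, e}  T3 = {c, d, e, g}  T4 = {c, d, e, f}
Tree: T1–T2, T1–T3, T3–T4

No — vertex b appears in no bag.

A tree decomposition must satisfy three properties: every vertex lies in some bag; for every edge, both endpoints lie together in some bag; and for every vertex, the bags containing it form a connected subtree. Here vertex b appears in no bag, so the decomposition is invalid.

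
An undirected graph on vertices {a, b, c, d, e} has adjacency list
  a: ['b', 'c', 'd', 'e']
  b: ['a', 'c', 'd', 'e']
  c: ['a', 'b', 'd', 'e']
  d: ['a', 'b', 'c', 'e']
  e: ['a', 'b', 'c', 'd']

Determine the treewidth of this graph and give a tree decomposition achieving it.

Treewidth 4.
One such decomposition:
Bags: B1 = {a, b, c, d, e}
Tree: (single bag)

A single bag containing all 5 vertices is trivially a valid decomposition of width 4. On the other hand G contains the 5-clique {a, b, c, d, e}. A clique must lie in a single bag of any decomposition, so no decomposition can have width below 4. Combining the bounds, tw(G) = 4.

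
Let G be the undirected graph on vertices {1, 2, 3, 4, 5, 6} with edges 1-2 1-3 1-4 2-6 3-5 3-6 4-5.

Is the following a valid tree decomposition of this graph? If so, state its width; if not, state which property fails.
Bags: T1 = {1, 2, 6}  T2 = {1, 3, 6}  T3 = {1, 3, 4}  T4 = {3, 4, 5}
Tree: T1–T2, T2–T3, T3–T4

Every vertex of G appears in some bag (union = {1, 2, 3, 4, 5, 6}); every edge is covered by a bag; and for each vertex v the set of bags containing v is connected in the bag tree. The decomposition is therefore valid. The largest bag has 3 vertices, so the width is 2.

Yes; width 2.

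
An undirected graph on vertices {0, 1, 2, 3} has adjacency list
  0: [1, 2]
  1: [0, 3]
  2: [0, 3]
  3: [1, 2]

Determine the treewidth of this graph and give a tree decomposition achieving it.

Each bag holds 3 vertices, so the decomposition has width 2, which upper-bounds the treewidth. Since 0–1–3–2–0 is a cycle in G, G is not acyclic. Forests are exactly the graphs of treewidth ≤ 1, so tw(G) ≥ 2. Hence tw(G) = 2 exactly.

Treewidth 2.
One optimal decomposition is:
Bags: B1 = {0, 1, 3}  B2 = {0, 2, 3}
Tree: B1–B2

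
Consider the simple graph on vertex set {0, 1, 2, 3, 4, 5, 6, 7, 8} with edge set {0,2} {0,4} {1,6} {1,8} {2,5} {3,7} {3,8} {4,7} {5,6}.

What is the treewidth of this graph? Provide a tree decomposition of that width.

Treewidth 2.
One such decomposition:
Bags: B1 = {1, 6, 8}  B2 = {3, 6, 8}  B3 = {3, 6, 7}  B4 = {4, 6, 7}  B5 = {0, 4, 6}  B6 = {0, 2, 6}  B7 = {2, 5, 6}
Tree: B1–B2, B2–B3, B3–B4, B4–B5, B5–B6, B6–B7

Every bag has size at most 3, so the width is 3 − 1 = 2 and tw(G) ≤ 2. Since 6–1–8–3–7–4–0–2–5–6 is a cycle in G, G is not acyclic. Forests are exactly the graphs of treewidth ≤ 1, so tw(G) ≥ 2. Therefore the treewidth is 2.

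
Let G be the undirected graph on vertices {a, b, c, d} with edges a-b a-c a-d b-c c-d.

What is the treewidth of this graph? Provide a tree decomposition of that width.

Every bag has size at most 3, so the width is 3 − 1 = 2 and tw(G) ≤ 2. Conversely, {a, c, d} is a clique of size 3, and the vertices of any clique must share a bag in every tree decomposition; so some bag has ≥ 3 vertices and tw(G) ≥ 2. Hence tw(G) = 2 exactly.

Treewidth 2.
One optimal decomposition is:
Bags: B1 = {a, b, c}  B2 = {a, c, d}
Tree: B1–B2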